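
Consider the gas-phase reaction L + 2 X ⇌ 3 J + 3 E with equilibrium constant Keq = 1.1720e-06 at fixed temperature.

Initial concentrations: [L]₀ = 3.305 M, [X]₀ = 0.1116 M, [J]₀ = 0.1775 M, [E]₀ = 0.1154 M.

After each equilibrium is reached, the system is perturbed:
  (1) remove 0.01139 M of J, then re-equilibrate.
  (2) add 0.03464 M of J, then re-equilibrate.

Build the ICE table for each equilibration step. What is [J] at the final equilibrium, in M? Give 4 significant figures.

[J]_eq = 0.1234 M

Q₀ = 2.0879e-04 vs Keq = 1.1720e-06 ⇒ Q>K, reverse
Step 1:
                  L         X         J         E
  I           3.305    0.1116    0.1775    0.1154
  C         0.02389   0.04778  -0.07167  -0.07167
  E           3.329    0.1594    0.1058   0.04373
  solve Keq expr → x = -0.02389; check Q = 1.1720e-06
Then remove 0.01139 M of J.
Step 2:
                  L         X         J         E
  I           3.329    0.1594   0.09444   0.04373
  C       -0.001075 -0.002149  0.003224  0.003224
  E           3.328    0.1572   0.09766   0.04695
  solve Keq expr → x = 0.001075; check Q = 1.1720e-06
Then add 0.03464 M of J.
Step 3:
                  L         X         J         E
  I           3.328    0.1572    0.1323   0.04695
  C        0.002956  0.005911 -0.008867 -0.008867
  E           3.331    0.1631    0.1234   0.03809
  solve Keq expr → x = -0.002956; check Q = 1.1720e-06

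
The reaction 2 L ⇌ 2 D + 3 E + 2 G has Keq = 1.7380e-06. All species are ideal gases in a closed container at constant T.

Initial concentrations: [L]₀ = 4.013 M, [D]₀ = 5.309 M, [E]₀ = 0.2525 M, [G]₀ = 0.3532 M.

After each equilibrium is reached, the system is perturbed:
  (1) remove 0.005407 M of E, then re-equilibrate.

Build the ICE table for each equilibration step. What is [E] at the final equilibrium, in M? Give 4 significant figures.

[E]_eq = 0.02962 M

Q₀ = 0.003515 vs Keq = 1.7380e-06 ⇒ Q>K, reverse
Step 1:
                  L         D         E         G
  I           4.013     5.309    0.2525    0.3532
  C          0.1484   -0.1484   -0.2225   -0.1484
  E           4.161     5.161   0.02997    0.2048
  solve Keq expr → x = -0.07418; check Q = 1.7380e-06
Then remove 0.005407 M of E.
Step 2:
                  L         D         E         G
  I           4.161     5.161   0.02457    0.2048
  C       -0.003369  0.003369  0.005054  0.003369
  E           4.158     5.164   0.02962    0.2082
  solve Keq expr → x = 0.001685; check Q = 1.7380e-06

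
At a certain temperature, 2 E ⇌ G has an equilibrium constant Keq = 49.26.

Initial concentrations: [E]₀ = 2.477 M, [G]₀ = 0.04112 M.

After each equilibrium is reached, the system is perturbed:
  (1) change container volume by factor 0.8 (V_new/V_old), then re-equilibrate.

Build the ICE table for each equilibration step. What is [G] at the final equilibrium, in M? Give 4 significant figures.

Q₀ = 0.006702 vs Keq = 49.26 ⇒ Q<K, forward
Step 1:
                    E           G
  I             2.477     0.04112
  C            -2.321        1.16
  E            0.1562       1.202
  solve Keq expr → x = 1.16; check Q = 49.26
Then change container volume by factor 0.8 (V_new/V_old).
Step 2:
                    E           G
  I            0.1952       1.502
  C          -0.02003     0.01001
  E            0.1752       1.512
  solve Keq expr → x = 0.01001; check Q = 49.26

[G]_eq = 1.512 M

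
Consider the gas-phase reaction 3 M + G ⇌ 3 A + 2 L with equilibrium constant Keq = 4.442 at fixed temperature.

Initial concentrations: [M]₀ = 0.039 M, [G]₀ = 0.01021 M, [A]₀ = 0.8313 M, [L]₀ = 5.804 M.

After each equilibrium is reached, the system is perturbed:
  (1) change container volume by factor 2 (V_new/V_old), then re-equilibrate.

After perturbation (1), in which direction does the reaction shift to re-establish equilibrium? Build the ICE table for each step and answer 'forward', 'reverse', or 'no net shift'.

Q₀ = 3.1953e+07 vs Keq = 4.442 ⇒ Q>K, reverse
Step 1:
                   M          G          A          L
  Initial      0.039    0.01021     0.8313      5.804
  Change      0.6197     0.2066    -0.6197    -0.4131
  Equil       0.6587     0.2168     0.2116      5.391
  solve Keq expr → x = -0.2066; check Q = 4.442
Then change container volume by factor 2 (V_new/V_old).
Step 2:
                   M          G          A          L
  Initial     0.3294     0.1084     0.1058      2.695
  Change    -0.01766  -0.005888    0.01766    0.01178
  Equil       0.3117     0.1025     0.1235      2.707
  solve Keq expr → x = 0.005888; check Q = 4.442

Direction: forward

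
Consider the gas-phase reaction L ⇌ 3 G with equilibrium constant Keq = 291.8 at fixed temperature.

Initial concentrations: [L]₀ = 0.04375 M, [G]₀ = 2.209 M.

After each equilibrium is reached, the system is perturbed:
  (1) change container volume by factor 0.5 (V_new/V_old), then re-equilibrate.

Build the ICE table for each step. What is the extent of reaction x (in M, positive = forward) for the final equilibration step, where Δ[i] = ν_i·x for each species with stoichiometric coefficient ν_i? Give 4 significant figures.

Q₀ = 246.4 vs Keq = 291.8 ⇒ Q<K, forward
Step 1:
                    L           G
  Initial     0.04375       2.209
  Change    -0.005913     0.01774
  Equil       0.03784       2.227
  solve Keq expr → x = 0.005913; check Q = 291.8
Then change container volume by factor 0.5 (V_new/V_old).
Step 2:
                    L           G
  Initial     0.07567       4.453
  Change       0.1461     -0.4384
  Equil        0.2218       4.015
  solve Keq expr → x = -0.1461; check Q = 291.8

x = -0.1461 M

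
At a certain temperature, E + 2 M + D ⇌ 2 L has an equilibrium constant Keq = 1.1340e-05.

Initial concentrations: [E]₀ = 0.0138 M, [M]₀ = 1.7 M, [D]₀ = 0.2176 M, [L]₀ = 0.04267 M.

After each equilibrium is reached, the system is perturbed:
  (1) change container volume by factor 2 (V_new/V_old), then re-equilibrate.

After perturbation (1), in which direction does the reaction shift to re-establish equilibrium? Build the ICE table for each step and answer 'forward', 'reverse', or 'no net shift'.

Q₀ = 0.2098 vs Keq = 1.1340e-05 ⇒ Q>K, reverse
Step 1:
                  E         M         D         L
  I          0.0138       1.7    0.2176   0.04267
  C         0.02107   0.04213   0.02107  -0.04213
  E         0.03487     1.742    0.2387 5.3517e-04
  solve Keq expr → x = -0.02107; check Q = 1.1340e-05
Then change container volume by factor 2 (V_new/V_old).
Step 2:
                  E         M         D         L
  I         0.01743    0.8711    0.1193 2.6759e-04
  C       6.6740e-05 1.3348e-04 6.6740e-05 -1.3348e-04
  E          0.0175    0.8712    0.1194 1.3411e-04
  solve Keq expr → x = -6.6740e-05; check Q = 1.1340e-05

Direction: reverse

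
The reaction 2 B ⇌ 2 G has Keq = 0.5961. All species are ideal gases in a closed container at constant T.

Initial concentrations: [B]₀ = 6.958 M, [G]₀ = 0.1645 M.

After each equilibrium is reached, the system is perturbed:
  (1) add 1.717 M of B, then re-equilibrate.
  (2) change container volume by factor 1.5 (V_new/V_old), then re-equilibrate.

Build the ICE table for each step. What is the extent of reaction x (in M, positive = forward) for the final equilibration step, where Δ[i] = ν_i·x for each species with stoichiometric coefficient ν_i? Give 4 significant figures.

x = 0 M

Q₀ = 5.5894e-04 vs Keq = 0.5961 ⇒ Q<K, forward
Step 1:
                    B           G
  Initial       6.958      0.1645
  Change       -2.939       2.939
  Equil         4.019       3.103
  solve Keq expr → x = 1.469; check Q = 0.5961
Then add 1.717 M of B.
Step 2:
                    B           G
  Initial       5.736       3.103
  Change      -0.7481      0.7481
  Equil         4.988       3.851
  solve Keq expr → x = 0.374; check Q = 0.5961
Then change container volume by factor 1.5 (V_new/V_old).
Step 3:
                    B           G
  Initial       3.325       2.568
  Change            0           0
  Equil         3.325       2.568
  solve Keq expr → x = 0; check Q = 0.5961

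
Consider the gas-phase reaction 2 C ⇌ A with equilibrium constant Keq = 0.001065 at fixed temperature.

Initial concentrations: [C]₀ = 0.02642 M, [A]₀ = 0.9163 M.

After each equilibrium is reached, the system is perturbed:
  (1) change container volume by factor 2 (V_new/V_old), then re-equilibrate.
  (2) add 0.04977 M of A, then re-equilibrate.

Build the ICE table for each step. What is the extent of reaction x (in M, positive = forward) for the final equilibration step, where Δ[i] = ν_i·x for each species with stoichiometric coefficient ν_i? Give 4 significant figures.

x = -0.04956 M

Q₀ = 1313 vs Keq = 0.001065 ⇒ Q>K, reverse
Step 1:
                   C          A
  Initial    0.02642     0.9163
  Change       1.825    -0.9126
  Equil        1.852   0.003652
  solve Keq expr → x = -0.9126; check Q = 0.001065
Then change container volume by factor 2 (V_new/V_old).
Step 2:
                   C          A
  Initial     0.9259   0.001826
  Change    0.001819 -9.0934e-04
  Equil       0.9277 9.1652e-04
  solve Keq expr → x = -9.0934e-04; check Q = 0.001065
Then add 0.04977 M of A.
Step 3:
                   C          A
  Initial     0.9277    0.05069
  Change     0.09913   -0.04956
  Equil        1.027   0.001123
  solve Keq expr → x = -0.04956; check Q = 0.001065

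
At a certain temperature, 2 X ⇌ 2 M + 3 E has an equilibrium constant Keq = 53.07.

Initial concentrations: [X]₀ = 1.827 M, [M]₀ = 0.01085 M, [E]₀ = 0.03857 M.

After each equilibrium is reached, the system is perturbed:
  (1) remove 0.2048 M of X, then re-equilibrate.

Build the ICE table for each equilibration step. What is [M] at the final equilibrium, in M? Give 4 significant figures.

[M]_eq = 1.215 M

Q₀ = 2.0236e-09 vs Keq = 53.07 ⇒ Q<K, forward
Step 1:
                   X          M          E
  init         1.827    0.01085    0.03857
  Δ           -1.311      1.311      1.967
  eq          0.5156      1.322      2.006
  solve Keq expr → x = 0.6557; check Q = 53.07
Then remove 0.2048 M of X.
Step 2:
                   X          M          E
  init        0.3108      1.322      2.006
  Δ           0.1072    -0.1072    -0.1608
  eq           0.418      1.215      1.845
  solve Keq expr → x = -0.0536; check Q = 53.07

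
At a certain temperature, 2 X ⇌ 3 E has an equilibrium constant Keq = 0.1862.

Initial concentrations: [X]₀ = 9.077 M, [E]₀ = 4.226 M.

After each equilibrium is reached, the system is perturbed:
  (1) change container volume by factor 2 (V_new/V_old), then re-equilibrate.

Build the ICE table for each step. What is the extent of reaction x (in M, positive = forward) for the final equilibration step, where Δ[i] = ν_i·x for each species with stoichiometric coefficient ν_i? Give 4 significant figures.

Q₀ = 0.916 vs Keq = 0.1862 ⇒ Q>K, reverse
Step 1:
                   X          E
  init         9.077      4.226
  Δ            1.037     -1.555
  eq           10.11      2.671
  solve Keq expr → x = -0.5185; check Q = 0.1862
Then change container volume by factor 2 (V_new/V_old).
Step 2:
                   X          E
  init         5.057      1.335
  Δ          -0.2014     0.3021
  eq           4.856      1.637
  solve Keq expr → x = 0.1007; check Q = 0.1862

x = 0.1007 M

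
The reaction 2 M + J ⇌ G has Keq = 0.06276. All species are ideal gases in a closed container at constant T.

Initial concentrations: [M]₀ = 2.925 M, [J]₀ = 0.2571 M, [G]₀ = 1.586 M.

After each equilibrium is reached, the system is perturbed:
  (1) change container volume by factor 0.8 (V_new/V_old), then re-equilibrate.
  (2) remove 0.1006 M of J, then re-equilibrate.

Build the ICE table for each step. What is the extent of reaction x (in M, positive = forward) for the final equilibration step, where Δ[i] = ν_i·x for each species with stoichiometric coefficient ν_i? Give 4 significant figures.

Q₀ = 0.721 vs Keq = 0.06276 ⇒ Q>K, reverse
Step 1:
                  M         J         G
  I           2.925    0.2571     1.586
  C           1.247    0.6237   -0.6237
  E           4.172    0.8808    0.9623
  solve Keq expr → x = -0.6237; check Q = 0.06276
Then change container volume by factor 0.8 (V_new/V_old).
Step 2:
                  M         J         G
  I           5.215     1.101     1.203
  C         -0.3488   -0.1744    0.1744
  E           4.867    0.9266     1.377
  solve Keq expr → x = 0.1744; check Q = 0.06276
Then remove 0.1006 M of J.
Step 3:
                  M         J         G
  I           4.867     0.826     1.377
  C          0.0841   0.04205  -0.04205
  E           4.951     0.868     1.335
  solve Keq expr → x = -0.04205; check Q = 0.06276

x = -0.04205 M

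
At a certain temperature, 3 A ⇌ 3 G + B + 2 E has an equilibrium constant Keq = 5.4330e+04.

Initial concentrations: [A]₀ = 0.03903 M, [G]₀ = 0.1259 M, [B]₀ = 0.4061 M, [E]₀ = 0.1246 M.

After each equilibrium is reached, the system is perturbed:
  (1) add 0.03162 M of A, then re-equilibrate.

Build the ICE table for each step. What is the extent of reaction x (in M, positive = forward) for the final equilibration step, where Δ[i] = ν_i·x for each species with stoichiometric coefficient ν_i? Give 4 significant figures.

Q₀ = 0.2116 vs Keq = 5.4330e+04 ⇒ Q<K, forward
Step 1:
                   A          G          B          E
  init       0.03903     0.1259     0.4061     0.1246
  Δ         -0.03812    0.03812    0.01271    0.02541
  eq      9.1472e-04      0.164     0.4188       0.15
  solve Keq expr → x = 0.01271; check Q = 5.4330e+04
Then add 0.03162 M of A.
Step 2:
                   A          G          B          E
  init       0.03253      0.164     0.4188       0.15
  Δ         -0.03134    0.03134    0.01045    0.02089
  eq        0.001198     0.1954     0.4293     0.1709
  solve Keq expr → x = 0.01045; check Q = 5.4330e+04

x = 0.01045 M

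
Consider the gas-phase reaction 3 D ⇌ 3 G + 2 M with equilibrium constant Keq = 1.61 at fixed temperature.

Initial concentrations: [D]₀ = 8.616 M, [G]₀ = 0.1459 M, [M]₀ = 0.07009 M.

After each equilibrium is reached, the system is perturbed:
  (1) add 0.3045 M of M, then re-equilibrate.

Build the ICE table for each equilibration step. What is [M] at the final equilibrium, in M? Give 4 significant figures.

Q₀ = 2.3854e-08 vs Keq = 1.61 ⇒ Q<K, forward
Step 1:
                    D           G           M
  Initial       8.616      0.1459     0.07009
  Change       -3.368       3.368       2.245
  Equil         5.248       3.514       2.316
  solve Keq expr → x = 1.123; check Q = 1.61
Then add 0.3045 M of M.
Step 2:
                    D           G           M
  Initial       5.248       3.514        2.62
  Change       0.1266     -0.1266    -0.08441
  Equil         5.374       3.387       2.536
  solve Keq expr → x = -0.0422; check Q = 1.61

[M]_eq = 2.536 M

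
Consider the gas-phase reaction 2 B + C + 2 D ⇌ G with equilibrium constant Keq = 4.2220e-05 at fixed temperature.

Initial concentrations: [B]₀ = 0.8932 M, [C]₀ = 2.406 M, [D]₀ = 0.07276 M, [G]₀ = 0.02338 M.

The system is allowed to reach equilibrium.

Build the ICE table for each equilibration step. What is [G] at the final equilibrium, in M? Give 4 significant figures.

Q₀ = 2.301 vs Keq = 4.2220e-05 ⇒ Q>K, reverse
Step 1:
                  B         C         D         G
  Initial    0.8932     2.406   0.07276   0.02338
  Change    0.04676   0.02338   0.04676  -0.02338
  Equil        0.94     2.429    0.1195 1.2945e-06
  solve Keq expr → x = -0.02338; check Q = 4.2220e-05

[G]_eq = 1.2945e-06 M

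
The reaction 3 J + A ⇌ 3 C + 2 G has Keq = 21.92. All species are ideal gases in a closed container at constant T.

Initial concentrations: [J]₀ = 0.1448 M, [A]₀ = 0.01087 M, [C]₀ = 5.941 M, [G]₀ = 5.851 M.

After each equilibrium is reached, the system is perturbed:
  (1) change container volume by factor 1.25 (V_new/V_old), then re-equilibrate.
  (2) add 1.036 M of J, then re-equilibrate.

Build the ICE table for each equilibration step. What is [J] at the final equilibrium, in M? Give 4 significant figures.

[J]_eq = 2.92 M

Q₀ = 2.1752e+08 vs Keq = 21.92 ⇒ Q>K, reverse
Step 1:
                  J         A         C         G
  init       0.1448   0.01087     5.941     5.851
  Δ           2.773    0.9244    -2.773    -1.849
  eq          2.918    0.9352     3.168     4.002
  solve Keq expr → x = -0.9244; check Q = 21.92
Then change container volume by factor 1.25 (V_new/V_old).
Step 2:
                  J         A         C         G
  init        2.334    0.7482     2.534     3.202
  Δ        -0.06685  -0.02228   0.06685   0.04456
  eq          2.267    0.7259     2.601     3.246
  solve Keq expr → x = 0.02228; check Q = 21.92
Then add 1.036 M of J.
Step 3:
                  J         A         C         G
  init        3.303    0.7259     2.601     3.246
  Δ         -0.3838   -0.1279    0.3838    0.2559
  eq           2.92     0.598     2.985     3.502
  solve Keq expr → x = 0.1279; check Q = 21.92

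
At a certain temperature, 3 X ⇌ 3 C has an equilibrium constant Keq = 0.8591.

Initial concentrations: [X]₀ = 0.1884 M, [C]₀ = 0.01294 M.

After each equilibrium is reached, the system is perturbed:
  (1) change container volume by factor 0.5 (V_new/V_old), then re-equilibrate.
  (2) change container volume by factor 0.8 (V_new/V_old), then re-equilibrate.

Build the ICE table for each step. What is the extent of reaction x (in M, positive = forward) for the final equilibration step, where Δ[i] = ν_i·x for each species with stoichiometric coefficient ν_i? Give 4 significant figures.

Q₀ = 3.2401e-04 vs Keq = 0.8591 ⇒ Q<K, forward
Step 1:
                  X         C
  Initial    0.1884   0.01294
  Change   -0.08518   0.08518
  Equil      0.1032   0.09812
  solve Keq expr → x = 0.02839; check Q = 0.8591
Then change container volume by factor 0.5 (V_new/V_old).
Step 2:
                  X         C
  Initial    0.2064    0.1962
  Change          0         0
  Equil      0.2064    0.1962
  solve Keq expr → x = 0; check Q = 0.8591
Then change container volume by factor 0.8 (V_new/V_old).
Step 3:
                  X         C
  Initial     0.258    0.2453
  Change          0         0
  Equil       0.258    0.2453
  solve Keq expr → x = 0; check Q = 0.8591

x = 0 M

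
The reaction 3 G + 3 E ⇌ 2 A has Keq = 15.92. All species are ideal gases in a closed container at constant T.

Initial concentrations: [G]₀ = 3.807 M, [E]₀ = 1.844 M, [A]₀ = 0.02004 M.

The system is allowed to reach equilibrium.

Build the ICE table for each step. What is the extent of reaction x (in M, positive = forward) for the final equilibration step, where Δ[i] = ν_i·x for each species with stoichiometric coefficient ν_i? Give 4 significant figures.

x = 0.5486 M

Q₀ = 1.1608e-06 vs Keq = 15.92 ⇒ Q<K, forward
Step 1:
                    G           E           A
  Initial       3.807       1.844     0.02004
  Change       -1.646      -1.646       1.097
  Equil         2.161      0.1981       1.117
  solve Keq expr → x = 0.5486; check Q = 15.92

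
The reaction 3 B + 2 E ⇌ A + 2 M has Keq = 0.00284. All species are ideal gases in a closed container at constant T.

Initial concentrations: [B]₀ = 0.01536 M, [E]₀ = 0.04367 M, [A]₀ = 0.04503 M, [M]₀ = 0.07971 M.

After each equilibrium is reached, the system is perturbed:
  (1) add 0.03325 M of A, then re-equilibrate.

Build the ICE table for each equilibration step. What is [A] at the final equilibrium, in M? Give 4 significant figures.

Q₀ = 4.1399e+04 vs Keq = 0.00284 ⇒ Q>K, reverse
Step 1:
                    B           E           A           M
  I           0.01536     0.04367     0.04503     0.07971
  C            0.1142     0.07614    -0.03807    -0.07614
  E            0.1296      0.1198     0.00696     0.00357
  solve Keq expr → x = -0.03807; check Q = 0.00284
Then add 0.03325 M of A.
Step 2:
                    B           E           A           M
  I            0.1296      0.1198     0.04021     0.00357
  C          0.002982    0.001988 -9.9389e-04   -0.001988
  E            0.1326      0.1218     0.03922    0.001582
  solve Keq expr → x = -9.9389e-04; check Q = 0.00284

[A]_eq = 0.03922 M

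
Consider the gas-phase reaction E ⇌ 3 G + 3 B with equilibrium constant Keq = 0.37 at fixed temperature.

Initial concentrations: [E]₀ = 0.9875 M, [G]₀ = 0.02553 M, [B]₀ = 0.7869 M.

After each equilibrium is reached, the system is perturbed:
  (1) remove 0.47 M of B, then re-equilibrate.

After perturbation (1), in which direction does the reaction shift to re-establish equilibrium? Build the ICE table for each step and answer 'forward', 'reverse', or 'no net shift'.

Direction: forward

Q₀ = 8.2106e-06 vs Keq = 0.37 ⇒ Q<K, forward
Step 1:
                    E           G           B
  Initial      0.9875     0.02553      0.7869
  Change      -0.1659      0.4978      0.4978
  Equil        0.8216      0.5234       1.285
  solve Keq expr → x = 0.1659; check Q = 0.37
Then remove 0.47 M of B.
Step 2:
                    E           G           B
  Initial      0.8216      0.5234      0.8147
  Change      -0.0517      0.1551      0.1551
  Equil        0.7699      0.6784      0.9698
  solve Keq expr → x = 0.0517; check Q = 0.37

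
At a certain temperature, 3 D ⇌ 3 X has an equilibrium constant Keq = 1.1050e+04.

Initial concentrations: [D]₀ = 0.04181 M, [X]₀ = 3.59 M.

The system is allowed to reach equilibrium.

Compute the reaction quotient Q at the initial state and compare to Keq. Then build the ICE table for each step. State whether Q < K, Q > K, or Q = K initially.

Q₀ = 6.3306e+05; Q > K (proceeds reverse)

Q₀ = 6.3306e+05 vs Keq = 1.1050e+04 ⇒ Q>K, reverse
Step 1:
                  D         X
  I         0.04181      3.59
  C          0.1142   -0.1142
  E           0.156     3.476
  solve Keq expr → x = -0.03808; check Q = 1.1050e+04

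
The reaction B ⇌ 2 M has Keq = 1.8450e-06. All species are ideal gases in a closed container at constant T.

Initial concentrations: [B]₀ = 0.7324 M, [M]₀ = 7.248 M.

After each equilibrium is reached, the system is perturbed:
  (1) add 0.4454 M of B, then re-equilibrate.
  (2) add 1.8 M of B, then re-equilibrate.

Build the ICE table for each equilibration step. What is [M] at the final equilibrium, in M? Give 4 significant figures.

Q₀ = 71.73 vs Keq = 1.8450e-06 ⇒ Q>K, reverse
Step 1:
                   B          M
  Initial     0.7324      7.248
  Change       3.623     -7.245
  Equil        4.355   0.002835
  solve Keq expr → x = -3.623; check Q = 1.8450e-06
Then add 0.4454 M of B.
Step 2:
                   B          M
  Initial        4.8   0.002835
  Change  -7.0701e-05 1.4140e-04
  Equil          4.8   0.002976
  solve Keq expr → x = 7.0701e-05; check Q = 1.8450e-06
Then add 1.8 M of B.
Step 3:
                   B          M
  Initial        6.6   0.002976
  Change  -2.5679e-04 5.1357e-04
  Equil          6.6    0.00349
  solve Keq expr → x = 2.5679e-04; check Q = 1.8450e-06

[M]_eq = 0.00349 M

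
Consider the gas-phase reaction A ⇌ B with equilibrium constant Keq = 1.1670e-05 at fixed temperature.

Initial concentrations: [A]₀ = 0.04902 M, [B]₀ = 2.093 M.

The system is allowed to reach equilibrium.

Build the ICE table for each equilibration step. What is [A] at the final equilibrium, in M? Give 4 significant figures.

[A]_eq = 2.142 M

Q₀ = 42.7 vs Keq = 1.1670e-05 ⇒ Q>K, reverse
Step 1:
                   A          B
  Initial    0.04902      2.093
  Change       2.093     -2.093
  Equil        2.142 2.4997e-05
  solve Keq expr → x = -2.093; check Q = 1.1670e-05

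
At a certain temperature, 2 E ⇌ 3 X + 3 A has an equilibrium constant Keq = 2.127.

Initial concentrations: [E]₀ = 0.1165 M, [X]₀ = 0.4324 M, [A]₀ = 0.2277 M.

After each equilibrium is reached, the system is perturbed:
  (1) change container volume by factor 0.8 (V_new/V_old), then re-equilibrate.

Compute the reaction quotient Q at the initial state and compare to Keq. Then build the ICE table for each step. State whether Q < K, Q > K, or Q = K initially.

Q₀ = 0.07032; Q < K (proceeds forward)

Q₀ = 0.07032 vs Keq = 2.127 ⇒ Q<K, forward
Step 1:
                  E         X         A
  Initial    0.1165    0.4324    0.2277
  Change   -0.06658   0.09987   0.09987
  Equil     0.04992    0.5323    0.3276
  solve Keq expr → x = 0.03329; check Q = 2.127
Then change container volume by factor 0.8 (V_new/V_old).
Step 2:
                  E         X         A
  Initial    0.0624    0.6653    0.4095
  Change     0.0193  -0.02896  -0.02896
  Equil      0.0817    0.6364    0.3805
  solve Keq expr → x = -0.009652; check Q = 2.127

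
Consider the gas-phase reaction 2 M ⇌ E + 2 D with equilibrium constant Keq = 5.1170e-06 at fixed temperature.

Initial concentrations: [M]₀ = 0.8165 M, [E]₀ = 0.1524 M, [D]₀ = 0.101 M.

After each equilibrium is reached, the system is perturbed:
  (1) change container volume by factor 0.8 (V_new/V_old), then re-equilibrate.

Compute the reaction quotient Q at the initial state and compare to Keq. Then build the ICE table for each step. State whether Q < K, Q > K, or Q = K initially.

Q₀ = 0.002332 vs Keq = 5.1170e-06 ⇒ Q>K, reverse
Step 1:
                    M           E           D
  I            0.8165      0.1524       0.101
  C           0.09464    -0.04732    -0.09464
  E            0.9111      0.1051    0.006358
  solve Keq expr → x = -0.04732; check Q = 5.1170e-06
Then change container volume by factor 0.8 (V_new/V_old).
Step 2:
                    M           E           D
  I             1.139      0.1313    0.007948
  C        8.2277e-04 -4.1138e-04 -8.2277e-04
  E              1.14      0.1309    0.007125
  solve Keq expr → x = -4.1138e-04; check Q = 5.1170e-06

Q₀ = 0.002332; Q > K (proceeds reverse)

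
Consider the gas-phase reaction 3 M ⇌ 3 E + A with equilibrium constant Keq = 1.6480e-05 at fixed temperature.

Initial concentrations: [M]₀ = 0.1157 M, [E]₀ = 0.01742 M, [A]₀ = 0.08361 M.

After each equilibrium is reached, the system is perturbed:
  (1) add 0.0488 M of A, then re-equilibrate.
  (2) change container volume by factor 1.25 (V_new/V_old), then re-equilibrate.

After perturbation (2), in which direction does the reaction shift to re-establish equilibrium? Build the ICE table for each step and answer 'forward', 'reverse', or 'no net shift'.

Q₀ = 2.8537e-04 vs Keq = 1.6480e-05 ⇒ Q>K, reverse
Step 1:
                    M           E           A
  init         0.1157     0.01742     0.08361
  Δ              0.01       -0.01   -0.003335
  eq           0.1257    0.007416     0.08028
  solve Keq expr → x = -0.003335; check Q = 1.6480e-05
Then add 0.0488 M of A.
Step 2:
                    M           E           A
  init         0.1257    0.007416      0.1291
  Δ          0.001028   -0.001028 -3.4277e-04
  eq           0.1267    0.006387      0.1287
  solve Keq expr → x = -3.4277e-04; check Q = 1.6480e-05
Then change container volume by factor 1.25 (V_new/V_old).
Step 3:
                    M           E           A
  init         0.1014     0.00511       0.103
  Δ       -3.7216e-04  3.7216e-04  1.2405e-04
  eq            0.101    0.005482      0.1031
  solve Keq expr → x = 1.2405e-04; check Q = 1.6480e-05

Direction: forward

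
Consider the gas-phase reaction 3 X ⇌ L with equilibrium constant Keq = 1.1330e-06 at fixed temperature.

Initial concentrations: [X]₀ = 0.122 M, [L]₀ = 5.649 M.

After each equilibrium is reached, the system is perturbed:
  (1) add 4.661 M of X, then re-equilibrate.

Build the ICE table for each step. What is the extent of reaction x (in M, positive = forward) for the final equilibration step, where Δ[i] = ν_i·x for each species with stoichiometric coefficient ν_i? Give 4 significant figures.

x = 0.005952 M

Q₀ = 3111 vs Keq = 1.1330e-06 ⇒ Q>K, reverse
Step 1:
                    X           L
  init          0.122       5.649
  Δ             16.93      -5.643
  eq            17.05    0.005618
  solve Keq expr → x = -5.643; check Q = 1.1330e-06
Then add 4.661 M of X.
Step 2:
                    X           L
  init          21.71    0.005618
  Δ          -0.01786    0.005952
  eq             21.7     0.01157
  solve Keq expr → x = 0.005952; check Q = 1.1330e-06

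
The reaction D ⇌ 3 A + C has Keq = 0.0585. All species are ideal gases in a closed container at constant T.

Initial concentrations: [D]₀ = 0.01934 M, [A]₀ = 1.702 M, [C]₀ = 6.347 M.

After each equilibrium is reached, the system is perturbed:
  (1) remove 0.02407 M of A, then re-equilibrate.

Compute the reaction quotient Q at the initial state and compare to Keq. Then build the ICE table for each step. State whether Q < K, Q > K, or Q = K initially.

Q₀ = 1618 vs Keq = 0.0585 ⇒ Q>K, reverse
Step 1:
                    D           A           C
  I           0.01934       1.702       6.347
  C            0.5092      -1.528     -0.5092
  E            0.5286      0.1743       5.838
  solve Keq expr → x = -0.5092; check Q = 0.0585
Then remove 0.02407 M of A.
Step 2:
                    D           A           C
  I            0.5286      0.1502       5.838
  C         -0.007714     0.02314    0.007714
  E            0.5209      0.1734       5.845
  solve Keq expr → x = 0.007714; check Q = 0.0585

Q₀ = 1618; Q > K (proceeds reverse)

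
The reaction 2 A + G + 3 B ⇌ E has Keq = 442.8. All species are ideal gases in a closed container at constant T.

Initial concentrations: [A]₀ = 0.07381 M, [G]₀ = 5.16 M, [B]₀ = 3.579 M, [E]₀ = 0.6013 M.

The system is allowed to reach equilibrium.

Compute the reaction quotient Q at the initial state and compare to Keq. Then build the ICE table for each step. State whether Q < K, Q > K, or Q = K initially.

Q₀ = 0.4666; Q < K (proceeds forward)

Q₀ = 0.4666 vs Keq = 442.8 ⇒ Q<K, forward
Step 1:
                  A         G         B         E
  init      0.07381      5.16     3.579    0.6013
  Δ        -0.07122  -0.03561   -0.1068   0.03561
  eq       0.002589     5.124     3.472    0.6369
  solve Keq expr → x = 0.03561; check Q = 442.8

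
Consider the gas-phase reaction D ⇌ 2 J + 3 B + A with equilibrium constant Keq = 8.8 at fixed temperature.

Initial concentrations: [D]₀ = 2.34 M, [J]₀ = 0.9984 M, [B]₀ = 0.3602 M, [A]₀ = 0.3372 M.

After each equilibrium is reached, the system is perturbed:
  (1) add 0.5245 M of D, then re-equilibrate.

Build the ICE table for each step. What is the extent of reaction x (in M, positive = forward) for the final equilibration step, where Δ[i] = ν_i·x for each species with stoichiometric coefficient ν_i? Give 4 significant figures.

Q₀ = 0.006713 vs Keq = 8.8 ⇒ Q<K, forward
Step 1:
                  D         J         B         A
  init         2.34    0.9984    0.3602    0.3372
  Δ         -0.4675     0.935     1.403    0.4675
  eq          1.872     1.933     1.763    0.8047
  solve Keq expr → x = 0.4675; check Q = 8.8
Then add 0.5245 M of D.
Step 2:
                  D         J         B         A
  init        2.397     1.933     1.763    0.8047
  Δ         -0.0285     0.057   0.08549    0.0285
  eq          2.368      1.99     1.848    0.8332
  solve Keq expr → x = 0.0285; check Q = 8.8

x = 0.0285 M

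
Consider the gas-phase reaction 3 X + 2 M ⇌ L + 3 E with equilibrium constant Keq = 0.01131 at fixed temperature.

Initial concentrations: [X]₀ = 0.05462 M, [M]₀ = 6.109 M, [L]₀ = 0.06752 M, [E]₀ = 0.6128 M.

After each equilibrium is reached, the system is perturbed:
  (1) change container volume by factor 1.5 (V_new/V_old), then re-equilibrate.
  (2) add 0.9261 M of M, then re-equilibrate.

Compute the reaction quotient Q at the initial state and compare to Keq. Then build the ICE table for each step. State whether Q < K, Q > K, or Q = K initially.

Q₀ = 2.555 vs Keq = 0.01131 ⇒ Q>K, reverse
Step 1:
                   X          M          L          E
  Initial    0.05462      6.109    0.06752     0.6128
  Change      0.1299     0.0866    -0.0433    -0.1299
  Equil       0.1845      6.196    0.02422     0.4829
  solve Keq expr → x = -0.0433; check Q = 0.01131
Then change container volume by factor 1.5 (V_new/V_old).
Step 2:
                   X          M          L          E
  Initial      0.123       4.13    0.01615     0.3219
  Change    0.007265   0.004843  -0.002422  -0.007265
  Equil       0.1303      4.135    0.01373     0.3147
  solve Keq expr → x = -0.002422; check Q = 0.01131
Then add 0.9261 M of M.
Step 3:
                   X          M          L          E
  Initial     0.1303      5.061    0.01373     0.3147
  Change   -0.007249  -0.004833   0.002416   0.007249
  Equil        0.123      5.057    0.01614     0.3219
  solve Keq expr → x = 0.002416; check Q = 0.01131

Q₀ = 2.555; Q > K (proceeds reverse)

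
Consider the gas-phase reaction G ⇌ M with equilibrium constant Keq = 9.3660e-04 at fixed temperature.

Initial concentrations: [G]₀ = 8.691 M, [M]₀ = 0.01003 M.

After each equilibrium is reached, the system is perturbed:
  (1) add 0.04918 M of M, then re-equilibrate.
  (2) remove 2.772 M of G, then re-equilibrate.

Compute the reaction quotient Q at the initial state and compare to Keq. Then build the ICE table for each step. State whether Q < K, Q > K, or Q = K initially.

Q₀ = 0.001154 vs Keq = 9.3660e-04 ⇒ Q>K, reverse
Step 1:
                   G          M
  init         8.691    0.01003
  Δ         0.001888  -0.001888
  eq           8.693   0.008142
  solve Keq expr → x = -0.001888; check Q = 9.3660e-04
Then add 0.04918 M of M.
Step 2:
                   G          M
  init         8.693    0.05732
  Δ          0.04913   -0.04913
  eq           8.742   0.008188
  solve Keq expr → x = -0.04913; check Q = 9.3660e-04
Then remove 2.772 M of G.
Step 3:
                   G          M
  init          5.97   0.008188
  Δ         0.002594  -0.002594
  eq           5.973   0.005594
  solve Keq expr → x = -0.002594; check Q = 9.3660e-04

Q₀ = 0.001154; Q > K (proceeds reverse)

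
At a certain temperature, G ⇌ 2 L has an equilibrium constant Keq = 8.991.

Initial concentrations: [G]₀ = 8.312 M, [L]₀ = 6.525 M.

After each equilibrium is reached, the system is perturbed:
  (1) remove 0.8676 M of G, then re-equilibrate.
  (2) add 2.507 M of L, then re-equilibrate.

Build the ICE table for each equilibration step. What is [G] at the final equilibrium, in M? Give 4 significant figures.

[G]_eq = 7.779 M

Q₀ = 5.122 vs Keq = 8.991 ⇒ Q<K, forward
Step 1:
                   G          L
  Initial      8.312      6.525
  Change     -0.8366      1.673
  Equil        7.475      8.198
  solve Keq expr → x = 0.8366; check Q = 8.991
Then remove 0.8676 M of G.
Step 2:
                   G          L
  Initial      6.608      8.198
  Change      0.1901    -0.3803
  Equil        6.798      7.818
  solve Keq expr → x = -0.1901; check Q = 8.991
Then add 2.507 M of L.
Step 3:
                   G          L
  Initial      6.798      10.32
  Change       0.981     -1.962
  Equil        7.779      8.363
  solve Keq expr → x = -0.981; check Q = 8.991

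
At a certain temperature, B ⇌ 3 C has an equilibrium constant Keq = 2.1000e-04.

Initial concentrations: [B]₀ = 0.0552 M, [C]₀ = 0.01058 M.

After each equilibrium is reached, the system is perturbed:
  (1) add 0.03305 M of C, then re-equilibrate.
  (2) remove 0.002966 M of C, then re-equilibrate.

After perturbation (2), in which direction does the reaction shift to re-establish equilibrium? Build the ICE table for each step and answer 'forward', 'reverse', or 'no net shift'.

Q₀ = 2.1454e-05 vs Keq = 2.1000e-04 ⇒ Q<K, forward
Step 1:
                    B           C
  I            0.0552     0.01058
  C         -0.003838     0.01151
  E           0.05136     0.02209
  solve Keq expr → x = 0.003838; check Q = 2.1000e-04
Then add 0.03305 M of C.
Step 2:
                    B           C
  I           0.05136     0.05514
  C           0.01054    -0.03163
  E           0.06191     0.02351
  solve Keq expr → x = -0.01054; check Q = 2.1000e-04
Then remove 0.002966 M of C.
Step 3:
                    B           C
  I           0.06191     0.02055
  C       -9.4843e-04    0.002845
  E           0.06096     0.02339
  solve Keq expr → x = 9.4843e-04; check Q = 2.1000e-04

Direction: forward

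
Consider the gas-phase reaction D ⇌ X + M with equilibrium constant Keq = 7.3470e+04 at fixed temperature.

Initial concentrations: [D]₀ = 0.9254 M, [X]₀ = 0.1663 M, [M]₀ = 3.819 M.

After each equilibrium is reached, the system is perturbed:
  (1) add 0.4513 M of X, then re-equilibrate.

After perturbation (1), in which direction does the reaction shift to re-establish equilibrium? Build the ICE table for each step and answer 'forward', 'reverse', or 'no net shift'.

Q₀ = 0.6863 vs Keq = 7.3470e+04 ⇒ Q<K, forward
Step 1:
                   D          X          M
  Initial     0.9254     0.1663      3.819
  Change     -0.9253     0.9253     0.9253
  Equil   7.0492e-05      1.092      4.744
  solve Keq expr → x = 0.9253; check Q = 7.3470e+04
Then add 0.4513 M of X.
Step 2:
                   D          X          M
  Initial 7.0492e-05      1.543      4.744
  Change  2.9140e-05 -2.9140e-05 -2.9140e-05
  Equil   9.9632e-05      1.543      4.744
  solve Keq expr → x = -2.9140e-05; check Q = 7.3470e+04

Direction: reverse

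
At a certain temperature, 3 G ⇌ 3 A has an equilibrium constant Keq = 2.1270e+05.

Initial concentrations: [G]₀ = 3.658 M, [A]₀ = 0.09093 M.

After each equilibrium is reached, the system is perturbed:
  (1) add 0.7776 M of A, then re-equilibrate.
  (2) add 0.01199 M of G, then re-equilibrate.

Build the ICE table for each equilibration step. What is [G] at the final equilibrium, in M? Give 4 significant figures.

[G]_eq = 0.07478 M

Q₀ = 1.5360e-05 vs Keq = 2.1270e+05 ⇒ Q<K, forward
Step 1:
                   G          A
  init         3.658    0.09093
  Δ           -3.596      3.596
  eq         0.06177      3.687
  solve Keq expr → x = 1.199; check Q = 2.1270e+05
Then add 0.7776 M of A.
Step 2:
                   G          A
  init       0.06177      4.465
  Δ          0.01281   -0.01281
  eq         0.07458      4.452
  solve Keq expr → x = -0.004271; check Q = 2.1270e+05
Then add 0.01199 M of G.
Step 3:
                   G          A
  init       0.08657      4.452
  Δ         -0.01179    0.01179
  eq         0.07478      4.464
  solve Keq expr → x = 0.003931; check Q = 2.1270e+05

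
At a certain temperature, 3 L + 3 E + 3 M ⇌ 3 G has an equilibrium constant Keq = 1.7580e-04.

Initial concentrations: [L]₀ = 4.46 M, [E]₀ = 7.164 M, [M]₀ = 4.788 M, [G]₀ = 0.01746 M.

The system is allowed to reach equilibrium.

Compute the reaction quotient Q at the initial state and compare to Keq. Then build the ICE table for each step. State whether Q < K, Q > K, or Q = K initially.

Q₀ = 1.4866e-12 vs Keq = 1.7580e-04 ⇒ Q<K, forward
Step 1:
                    L           E           M           G
  init           4.46       7.164       4.788     0.01746
  Δ            -1.989      -1.989      -1.989       1.989
  eq            2.471       5.175       2.799       2.006
  solve Keq expr → x = 0.6628; check Q = 1.7580e-04

Q₀ = 1.4866e-12; Q < K (proceeds forward)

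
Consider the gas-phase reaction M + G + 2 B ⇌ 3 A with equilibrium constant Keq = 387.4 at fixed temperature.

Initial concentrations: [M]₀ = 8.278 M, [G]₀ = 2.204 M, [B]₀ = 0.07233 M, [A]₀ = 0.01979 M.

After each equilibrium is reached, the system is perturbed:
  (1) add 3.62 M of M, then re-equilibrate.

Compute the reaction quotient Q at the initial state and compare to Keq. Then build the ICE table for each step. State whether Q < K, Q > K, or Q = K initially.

Q₀ = 8.1201e-05; Q < K (proceeds forward)

Q₀ = 8.1201e-05 vs Keq = 387.4 ⇒ Q<K, forward
Step 1:
                   M          G          B          A
  I            8.278      2.204    0.07233    0.01979
  C         -0.03589   -0.03589   -0.07178     0.1077
  E            8.242      2.168 5.4695e-04     0.1275
  solve Keq expr → x = 0.03589; check Q = 387.4
Then add 3.62 M of M.
Step 2:
                   M          G          B          A
  I            11.86      2.168 5.4695e-04     0.1275
  C       -4.5150e-05 -4.5150e-05 -9.0300e-05 1.3545e-04
  E            11.86      2.168 4.5665e-04     0.1276
  solve Keq expr → x = 4.5150e-05; check Q = 387.4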